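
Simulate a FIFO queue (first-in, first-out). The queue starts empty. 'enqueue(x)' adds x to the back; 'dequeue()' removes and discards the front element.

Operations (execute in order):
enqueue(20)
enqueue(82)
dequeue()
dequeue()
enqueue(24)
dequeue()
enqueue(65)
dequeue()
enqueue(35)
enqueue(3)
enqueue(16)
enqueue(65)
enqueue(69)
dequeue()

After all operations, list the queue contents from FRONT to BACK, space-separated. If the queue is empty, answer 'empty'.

Answer: 3 16 65 69

Derivation:
enqueue(20): [20]
enqueue(82): [20, 82]
dequeue(): [82]
dequeue(): []
enqueue(24): [24]
dequeue(): []
enqueue(65): [65]
dequeue(): []
enqueue(35): [35]
enqueue(3): [35, 3]
enqueue(16): [35, 3, 16]
enqueue(65): [35, 3, 16, 65]
enqueue(69): [35, 3, 16, 65, 69]
dequeue(): [3, 16, 65, 69]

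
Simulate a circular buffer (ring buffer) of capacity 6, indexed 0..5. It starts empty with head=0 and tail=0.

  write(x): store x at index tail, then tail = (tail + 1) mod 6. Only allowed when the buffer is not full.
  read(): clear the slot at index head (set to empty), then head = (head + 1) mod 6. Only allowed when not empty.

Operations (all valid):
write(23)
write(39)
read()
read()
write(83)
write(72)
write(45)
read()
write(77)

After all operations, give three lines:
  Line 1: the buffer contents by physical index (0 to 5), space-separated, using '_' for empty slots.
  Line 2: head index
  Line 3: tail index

Answer: _ _ _ 72 45 77
3
0

Derivation:
write(23): buf=[23 _ _ _ _ _], head=0, tail=1, size=1
write(39): buf=[23 39 _ _ _ _], head=0, tail=2, size=2
read(): buf=[_ 39 _ _ _ _], head=1, tail=2, size=1
read(): buf=[_ _ _ _ _ _], head=2, tail=2, size=0
write(83): buf=[_ _ 83 _ _ _], head=2, tail=3, size=1
write(72): buf=[_ _ 83 72 _ _], head=2, tail=4, size=2
write(45): buf=[_ _ 83 72 45 _], head=2, tail=5, size=3
read(): buf=[_ _ _ 72 45 _], head=3, tail=5, size=2
write(77): buf=[_ _ _ 72 45 77], head=3, tail=0, size=3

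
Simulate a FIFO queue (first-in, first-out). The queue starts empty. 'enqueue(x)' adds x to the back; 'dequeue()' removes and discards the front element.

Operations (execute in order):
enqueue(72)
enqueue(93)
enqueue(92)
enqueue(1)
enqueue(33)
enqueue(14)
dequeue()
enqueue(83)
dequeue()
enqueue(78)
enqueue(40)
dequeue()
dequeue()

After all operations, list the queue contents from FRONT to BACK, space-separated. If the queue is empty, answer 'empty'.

enqueue(72): [72]
enqueue(93): [72, 93]
enqueue(92): [72, 93, 92]
enqueue(1): [72, 93, 92, 1]
enqueue(33): [72, 93, 92, 1, 33]
enqueue(14): [72, 93, 92, 1, 33, 14]
dequeue(): [93, 92, 1, 33, 14]
enqueue(83): [93, 92, 1, 33, 14, 83]
dequeue(): [92, 1, 33, 14, 83]
enqueue(78): [92, 1, 33, 14, 83, 78]
enqueue(40): [92, 1, 33, 14, 83, 78, 40]
dequeue(): [1, 33, 14, 83, 78, 40]
dequeue(): [33, 14, 83, 78, 40]

Answer: 33 14 83 78 40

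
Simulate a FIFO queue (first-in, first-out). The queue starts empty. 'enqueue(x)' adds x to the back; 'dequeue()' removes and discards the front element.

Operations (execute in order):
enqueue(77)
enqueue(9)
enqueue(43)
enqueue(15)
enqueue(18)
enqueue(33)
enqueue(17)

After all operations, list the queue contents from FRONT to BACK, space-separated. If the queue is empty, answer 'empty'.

enqueue(77): [77]
enqueue(9): [77, 9]
enqueue(43): [77, 9, 43]
enqueue(15): [77, 9, 43, 15]
enqueue(18): [77, 9, 43, 15, 18]
enqueue(33): [77, 9, 43, 15, 18, 33]
enqueue(17): [77, 9, 43, 15, 18, 33, 17]

Answer: 77 9 43 15 18 33 17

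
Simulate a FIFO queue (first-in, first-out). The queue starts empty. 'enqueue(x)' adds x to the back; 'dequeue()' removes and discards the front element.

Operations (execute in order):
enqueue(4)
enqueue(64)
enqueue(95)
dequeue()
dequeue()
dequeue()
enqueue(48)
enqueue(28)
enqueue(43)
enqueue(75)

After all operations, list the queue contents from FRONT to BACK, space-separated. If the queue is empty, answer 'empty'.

Answer: 48 28 43 75

Derivation:
enqueue(4): [4]
enqueue(64): [4, 64]
enqueue(95): [4, 64, 95]
dequeue(): [64, 95]
dequeue(): [95]
dequeue(): []
enqueue(48): [48]
enqueue(28): [48, 28]
enqueue(43): [48, 28, 43]
enqueue(75): [48, 28, 43, 75]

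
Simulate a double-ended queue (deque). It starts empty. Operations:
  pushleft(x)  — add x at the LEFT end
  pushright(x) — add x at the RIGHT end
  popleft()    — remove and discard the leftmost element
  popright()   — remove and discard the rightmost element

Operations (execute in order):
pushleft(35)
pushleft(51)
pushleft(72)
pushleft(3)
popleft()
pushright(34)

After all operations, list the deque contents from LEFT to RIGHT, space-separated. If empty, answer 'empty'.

Answer: 72 51 35 34

Derivation:
pushleft(35): [35]
pushleft(51): [51, 35]
pushleft(72): [72, 51, 35]
pushleft(3): [3, 72, 51, 35]
popleft(): [72, 51, 35]
pushright(34): [72, 51, 35, 34]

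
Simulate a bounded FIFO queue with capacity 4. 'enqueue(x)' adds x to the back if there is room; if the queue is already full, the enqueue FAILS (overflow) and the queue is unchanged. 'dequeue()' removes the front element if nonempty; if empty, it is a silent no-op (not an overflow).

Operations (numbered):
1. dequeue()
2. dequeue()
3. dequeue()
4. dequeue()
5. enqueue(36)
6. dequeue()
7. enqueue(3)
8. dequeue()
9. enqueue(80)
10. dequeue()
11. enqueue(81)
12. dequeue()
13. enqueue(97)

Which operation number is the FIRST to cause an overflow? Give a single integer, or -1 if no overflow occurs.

1. dequeue(): empty, no-op, size=0
2. dequeue(): empty, no-op, size=0
3. dequeue(): empty, no-op, size=0
4. dequeue(): empty, no-op, size=0
5. enqueue(36): size=1
6. dequeue(): size=0
7. enqueue(3): size=1
8. dequeue(): size=0
9. enqueue(80): size=1
10. dequeue(): size=0
11. enqueue(81): size=1
12. dequeue(): size=0
13. enqueue(97): size=1

Answer: -1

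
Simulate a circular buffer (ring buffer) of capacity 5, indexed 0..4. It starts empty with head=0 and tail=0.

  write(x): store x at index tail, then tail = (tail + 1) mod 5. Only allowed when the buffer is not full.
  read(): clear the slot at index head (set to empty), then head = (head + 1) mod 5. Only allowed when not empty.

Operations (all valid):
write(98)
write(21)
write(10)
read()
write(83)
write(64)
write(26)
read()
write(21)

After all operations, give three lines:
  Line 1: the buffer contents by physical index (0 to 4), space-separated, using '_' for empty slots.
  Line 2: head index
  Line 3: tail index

write(98): buf=[98 _ _ _ _], head=0, tail=1, size=1
write(21): buf=[98 21 _ _ _], head=0, tail=2, size=2
write(10): buf=[98 21 10 _ _], head=0, tail=3, size=3
read(): buf=[_ 21 10 _ _], head=1, tail=3, size=2
write(83): buf=[_ 21 10 83 _], head=1, tail=4, size=3
write(64): buf=[_ 21 10 83 64], head=1, tail=0, size=4
write(26): buf=[26 21 10 83 64], head=1, tail=1, size=5
read(): buf=[26 _ 10 83 64], head=2, tail=1, size=4
write(21): buf=[26 21 10 83 64], head=2, tail=2, size=5

Answer: 26 21 10 83 64
2
2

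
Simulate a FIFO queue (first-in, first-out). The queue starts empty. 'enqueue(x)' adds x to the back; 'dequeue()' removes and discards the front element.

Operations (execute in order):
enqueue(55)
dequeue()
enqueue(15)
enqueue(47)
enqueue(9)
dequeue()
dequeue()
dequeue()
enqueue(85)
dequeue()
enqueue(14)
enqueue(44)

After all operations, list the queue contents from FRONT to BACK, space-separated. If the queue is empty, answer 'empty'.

Answer: 14 44

Derivation:
enqueue(55): [55]
dequeue(): []
enqueue(15): [15]
enqueue(47): [15, 47]
enqueue(9): [15, 47, 9]
dequeue(): [47, 9]
dequeue(): [9]
dequeue(): []
enqueue(85): [85]
dequeue(): []
enqueue(14): [14]
enqueue(44): [14, 44]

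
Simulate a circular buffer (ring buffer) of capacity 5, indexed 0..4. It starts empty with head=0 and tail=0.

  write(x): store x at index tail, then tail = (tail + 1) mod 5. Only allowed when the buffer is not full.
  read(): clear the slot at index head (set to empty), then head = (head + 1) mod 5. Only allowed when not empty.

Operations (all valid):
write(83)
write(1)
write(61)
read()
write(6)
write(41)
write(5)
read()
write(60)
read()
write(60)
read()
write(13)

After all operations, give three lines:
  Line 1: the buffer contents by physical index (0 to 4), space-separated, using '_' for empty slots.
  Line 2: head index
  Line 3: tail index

Answer: 5 60 60 13 41
4
4

Derivation:
write(83): buf=[83 _ _ _ _], head=0, tail=1, size=1
write(1): buf=[83 1 _ _ _], head=0, tail=2, size=2
write(61): buf=[83 1 61 _ _], head=0, tail=3, size=3
read(): buf=[_ 1 61 _ _], head=1, tail=3, size=2
write(6): buf=[_ 1 61 6 _], head=1, tail=4, size=3
write(41): buf=[_ 1 61 6 41], head=1, tail=0, size=4
write(5): buf=[5 1 61 6 41], head=1, tail=1, size=5
read(): buf=[5 _ 61 6 41], head=2, tail=1, size=4
write(60): buf=[5 60 61 6 41], head=2, tail=2, size=5
read(): buf=[5 60 _ 6 41], head=3, tail=2, size=4
write(60): buf=[5 60 60 6 41], head=3, tail=3, size=5
read(): buf=[5 60 60 _ 41], head=4, tail=3, size=4
write(13): buf=[5 60 60 13 41], head=4, tail=4, size=5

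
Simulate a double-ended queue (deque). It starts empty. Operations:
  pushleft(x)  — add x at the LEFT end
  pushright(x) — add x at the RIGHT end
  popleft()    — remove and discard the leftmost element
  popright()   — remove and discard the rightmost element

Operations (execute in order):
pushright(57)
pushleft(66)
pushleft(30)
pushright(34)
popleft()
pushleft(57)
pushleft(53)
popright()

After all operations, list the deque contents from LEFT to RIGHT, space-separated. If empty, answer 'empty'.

Answer: 53 57 66 57

Derivation:
pushright(57): [57]
pushleft(66): [66, 57]
pushleft(30): [30, 66, 57]
pushright(34): [30, 66, 57, 34]
popleft(): [66, 57, 34]
pushleft(57): [57, 66, 57, 34]
pushleft(53): [53, 57, 66, 57, 34]
popright(): [53, 57, 66, 57]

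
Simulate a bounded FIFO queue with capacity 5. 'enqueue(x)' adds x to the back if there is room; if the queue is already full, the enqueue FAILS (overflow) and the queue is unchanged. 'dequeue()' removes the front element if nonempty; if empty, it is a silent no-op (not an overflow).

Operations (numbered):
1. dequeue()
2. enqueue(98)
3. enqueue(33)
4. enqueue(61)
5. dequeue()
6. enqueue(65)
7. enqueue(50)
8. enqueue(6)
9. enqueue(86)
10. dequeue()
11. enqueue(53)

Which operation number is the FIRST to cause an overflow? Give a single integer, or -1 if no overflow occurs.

1. dequeue(): empty, no-op, size=0
2. enqueue(98): size=1
3. enqueue(33): size=2
4. enqueue(61): size=3
5. dequeue(): size=2
6. enqueue(65): size=3
7. enqueue(50): size=4
8. enqueue(6): size=5
9. enqueue(86): size=5=cap → OVERFLOW (fail)
10. dequeue(): size=4
11. enqueue(53): size=5

Answer: 9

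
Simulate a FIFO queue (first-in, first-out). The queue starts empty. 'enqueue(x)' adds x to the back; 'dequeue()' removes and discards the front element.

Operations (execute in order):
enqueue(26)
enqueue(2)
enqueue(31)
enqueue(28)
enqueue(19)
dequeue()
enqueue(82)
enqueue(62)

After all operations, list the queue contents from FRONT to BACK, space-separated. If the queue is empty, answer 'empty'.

Answer: 2 31 28 19 82 62

Derivation:
enqueue(26): [26]
enqueue(2): [26, 2]
enqueue(31): [26, 2, 31]
enqueue(28): [26, 2, 31, 28]
enqueue(19): [26, 2, 31, 28, 19]
dequeue(): [2, 31, 28, 19]
enqueue(82): [2, 31, 28, 19, 82]
enqueue(62): [2, 31, 28, 19, 82, 62]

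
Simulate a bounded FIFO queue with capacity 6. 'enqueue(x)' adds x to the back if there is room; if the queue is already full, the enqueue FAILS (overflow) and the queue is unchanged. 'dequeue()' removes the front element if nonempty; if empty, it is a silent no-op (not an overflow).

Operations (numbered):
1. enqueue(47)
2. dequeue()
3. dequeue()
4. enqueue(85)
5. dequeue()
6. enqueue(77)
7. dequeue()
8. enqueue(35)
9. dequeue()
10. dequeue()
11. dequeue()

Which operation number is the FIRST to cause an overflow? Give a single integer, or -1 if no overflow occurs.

1. enqueue(47): size=1
2. dequeue(): size=0
3. dequeue(): empty, no-op, size=0
4. enqueue(85): size=1
5. dequeue(): size=0
6. enqueue(77): size=1
7. dequeue(): size=0
8. enqueue(35): size=1
9. dequeue(): size=0
10. dequeue(): empty, no-op, size=0
11. dequeue(): empty, no-op, size=0

Answer: -1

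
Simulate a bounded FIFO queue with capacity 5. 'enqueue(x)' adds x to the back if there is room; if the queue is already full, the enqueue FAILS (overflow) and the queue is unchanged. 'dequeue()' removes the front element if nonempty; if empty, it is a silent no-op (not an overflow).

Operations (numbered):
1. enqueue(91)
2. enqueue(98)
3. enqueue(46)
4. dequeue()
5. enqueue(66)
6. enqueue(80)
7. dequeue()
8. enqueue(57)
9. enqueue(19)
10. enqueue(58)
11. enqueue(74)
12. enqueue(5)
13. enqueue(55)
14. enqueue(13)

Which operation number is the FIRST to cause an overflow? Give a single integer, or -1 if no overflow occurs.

Answer: 10

Derivation:
1. enqueue(91): size=1
2. enqueue(98): size=2
3. enqueue(46): size=3
4. dequeue(): size=2
5. enqueue(66): size=3
6. enqueue(80): size=4
7. dequeue(): size=3
8. enqueue(57): size=4
9. enqueue(19): size=5
10. enqueue(58): size=5=cap → OVERFLOW (fail)
11. enqueue(74): size=5=cap → OVERFLOW (fail)
12. enqueue(5): size=5=cap → OVERFLOW (fail)
13. enqueue(55): size=5=cap → OVERFLOW (fail)
14. enqueue(13): size=5=cap → OVERFLOW (fail)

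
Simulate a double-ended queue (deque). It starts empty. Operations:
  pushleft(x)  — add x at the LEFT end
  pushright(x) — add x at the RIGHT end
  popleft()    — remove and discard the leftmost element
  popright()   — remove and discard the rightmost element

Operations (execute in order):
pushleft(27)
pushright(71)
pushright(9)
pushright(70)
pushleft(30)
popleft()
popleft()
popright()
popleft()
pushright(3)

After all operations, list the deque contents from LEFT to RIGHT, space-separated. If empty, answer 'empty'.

pushleft(27): [27]
pushright(71): [27, 71]
pushright(9): [27, 71, 9]
pushright(70): [27, 71, 9, 70]
pushleft(30): [30, 27, 71, 9, 70]
popleft(): [27, 71, 9, 70]
popleft(): [71, 9, 70]
popright(): [71, 9]
popleft(): [9]
pushright(3): [9, 3]

Answer: 9 3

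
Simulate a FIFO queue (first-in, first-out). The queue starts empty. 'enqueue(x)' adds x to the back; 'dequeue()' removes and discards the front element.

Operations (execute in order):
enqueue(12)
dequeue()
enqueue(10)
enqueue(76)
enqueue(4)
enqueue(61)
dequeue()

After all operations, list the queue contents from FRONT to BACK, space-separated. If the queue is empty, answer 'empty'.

Answer: 76 4 61

Derivation:
enqueue(12): [12]
dequeue(): []
enqueue(10): [10]
enqueue(76): [10, 76]
enqueue(4): [10, 76, 4]
enqueue(61): [10, 76, 4, 61]
dequeue(): [76, 4, 61]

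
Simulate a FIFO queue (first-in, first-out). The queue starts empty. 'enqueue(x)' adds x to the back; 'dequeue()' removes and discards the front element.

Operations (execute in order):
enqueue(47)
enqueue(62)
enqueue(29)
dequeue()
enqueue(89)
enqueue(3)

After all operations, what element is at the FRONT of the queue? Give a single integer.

Answer: 62

Derivation:
enqueue(47): queue = [47]
enqueue(62): queue = [47, 62]
enqueue(29): queue = [47, 62, 29]
dequeue(): queue = [62, 29]
enqueue(89): queue = [62, 29, 89]
enqueue(3): queue = [62, 29, 89, 3]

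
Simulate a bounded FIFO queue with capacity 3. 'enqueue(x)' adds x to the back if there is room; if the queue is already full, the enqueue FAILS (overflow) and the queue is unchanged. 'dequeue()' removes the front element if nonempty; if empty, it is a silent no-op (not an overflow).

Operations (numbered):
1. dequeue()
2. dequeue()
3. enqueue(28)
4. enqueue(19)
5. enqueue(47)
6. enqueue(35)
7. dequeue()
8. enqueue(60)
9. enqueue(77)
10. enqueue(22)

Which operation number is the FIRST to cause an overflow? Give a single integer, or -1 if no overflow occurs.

1. dequeue(): empty, no-op, size=0
2. dequeue(): empty, no-op, size=0
3. enqueue(28): size=1
4. enqueue(19): size=2
5. enqueue(47): size=3
6. enqueue(35): size=3=cap → OVERFLOW (fail)
7. dequeue(): size=2
8. enqueue(60): size=3
9. enqueue(77): size=3=cap → OVERFLOW (fail)
10. enqueue(22): size=3=cap → OVERFLOW (fail)

Answer: 6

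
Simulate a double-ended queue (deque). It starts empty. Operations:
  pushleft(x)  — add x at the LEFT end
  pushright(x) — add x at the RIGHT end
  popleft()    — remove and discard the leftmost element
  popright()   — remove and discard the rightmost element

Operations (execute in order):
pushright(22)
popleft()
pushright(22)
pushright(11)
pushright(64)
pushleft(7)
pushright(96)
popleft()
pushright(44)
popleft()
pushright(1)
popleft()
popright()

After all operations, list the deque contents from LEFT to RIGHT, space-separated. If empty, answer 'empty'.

pushright(22): [22]
popleft(): []
pushright(22): [22]
pushright(11): [22, 11]
pushright(64): [22, 11, 64]
pushleft(7): [7, 22, 11, 64]
pushright(96): [7, 22, 11, 64, 96]
popleft(): [22, 11, 64, 96]
pushright(44): [22, 11, 64, 96, 44]
popleft(): [11, 64, 96, 44]
pushright(1): [11, 64, 96, 44, 1]
popleft(): [64, 96, 44, 1]
popright(): [64, 96, 44]

Answer: 64 96 44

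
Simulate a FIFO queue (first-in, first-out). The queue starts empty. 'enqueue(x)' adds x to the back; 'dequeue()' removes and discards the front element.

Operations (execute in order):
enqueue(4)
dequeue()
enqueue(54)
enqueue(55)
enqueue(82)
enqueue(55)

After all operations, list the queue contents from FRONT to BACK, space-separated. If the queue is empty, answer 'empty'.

Answer: 54 55 82 55

Derivation:
enqueue(4): [4]
dequeue(): []
enqueue(54): [54]
enqueue(55): [54, 55]
enqueue(82): [54, 55, 82]
enqueue(55): [54, 55, 82, 55]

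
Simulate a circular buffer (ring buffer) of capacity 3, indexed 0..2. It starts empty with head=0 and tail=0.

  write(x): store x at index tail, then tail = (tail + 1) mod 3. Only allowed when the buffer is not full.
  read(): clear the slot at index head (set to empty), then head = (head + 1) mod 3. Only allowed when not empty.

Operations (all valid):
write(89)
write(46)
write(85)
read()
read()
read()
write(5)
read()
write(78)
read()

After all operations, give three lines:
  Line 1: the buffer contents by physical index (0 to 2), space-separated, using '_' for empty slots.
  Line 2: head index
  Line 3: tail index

Answer: _ _ _
2
2

Derivation:
write(89): buf=[89 _ _], head=0, tail=1, size=1
write(46): buf=[89 46 _], head=0, tail=2, size=2
write(85): buf=[89 46 85], head=0, tail=0, size=3
read(): buf=[_ 46 85], head=1, tail=0, size=2
read(): buf=[_ _ 85], head=2, tail=0, size=1
read(): buf=[_ _ _], head=0, tail=0, size=0
write(5): buf=[5 _ _], head=0, tail=1, size=1
read(): buf=[_ _ _], head=1, tail=1, size=0
write(78): buf=[_ 78 _], head=1, tail=2, size=1
read(): buf=[_ _ _], head=2, tail=2, size=0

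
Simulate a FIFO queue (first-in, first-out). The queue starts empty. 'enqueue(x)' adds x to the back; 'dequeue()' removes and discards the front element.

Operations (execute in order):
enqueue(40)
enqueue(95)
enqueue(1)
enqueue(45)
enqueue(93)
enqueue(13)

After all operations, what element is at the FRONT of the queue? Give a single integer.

enqueue(40): queue = [40]
enqueue(95): queue = [40, 95]
enqueue(1): queue = [40, 95, 1]
enqueue(45): queue = [40, 95, 1, 45]
enqueue(93): queue = [40, 95, 1, 45, 93]
enqueue(13): queue = [40, 95, 1, 45, 93, 13]

Answer: 40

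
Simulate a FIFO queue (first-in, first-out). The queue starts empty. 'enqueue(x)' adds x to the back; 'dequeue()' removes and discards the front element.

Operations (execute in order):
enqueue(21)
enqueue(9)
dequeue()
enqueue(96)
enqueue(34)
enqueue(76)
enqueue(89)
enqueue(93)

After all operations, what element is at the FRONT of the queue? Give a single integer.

Answer: 9

Derivation:
enqueue(21): queue = [21]
enqueue(9): queue = [21, 9]
dequeue(): queue = [9]
enqueue(96): queue = [9, 96]
enqueue(34): queue = [9, 96, 34]
enqueue(76): queue = [9, 96, 34, 76]
enqueue(89): queue = [9, 96, 34, 76, 89]
enqueue(93): queue = [9, 96, 34, 76, 89, 93]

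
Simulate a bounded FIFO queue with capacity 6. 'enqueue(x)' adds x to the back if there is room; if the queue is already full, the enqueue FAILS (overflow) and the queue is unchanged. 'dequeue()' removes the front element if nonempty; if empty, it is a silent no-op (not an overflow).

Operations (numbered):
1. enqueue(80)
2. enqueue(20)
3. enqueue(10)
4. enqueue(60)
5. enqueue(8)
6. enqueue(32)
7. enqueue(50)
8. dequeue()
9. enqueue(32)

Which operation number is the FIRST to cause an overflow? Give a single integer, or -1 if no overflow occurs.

1. enqueue(80): size=1
2. enqueue(20): size=2
3. enqueue(10): size=3
4. enqueue(60): size=4
5. enqueue(8): size=5
6. enqueue(32): size=6
7. enqueue(50): size=6=cap → OVERFLOW (fail)
8. dequeue(): size=5
9. enqueue(32): size=6

Answer: 7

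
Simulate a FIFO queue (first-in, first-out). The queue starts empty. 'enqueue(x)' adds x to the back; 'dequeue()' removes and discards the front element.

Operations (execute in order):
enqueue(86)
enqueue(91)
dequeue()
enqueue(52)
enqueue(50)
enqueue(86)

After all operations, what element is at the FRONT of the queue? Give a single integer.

enqueue(86): queue = [86]
enqueue(91): queue = [86, 91]
dequeue(): queue = [91]
enqueue(52): queue = [91, 52]
enqueue(50): queue = [91, 52, 50]
enqueue(86): queue = [91, 52, 50, 86]

Answer: 91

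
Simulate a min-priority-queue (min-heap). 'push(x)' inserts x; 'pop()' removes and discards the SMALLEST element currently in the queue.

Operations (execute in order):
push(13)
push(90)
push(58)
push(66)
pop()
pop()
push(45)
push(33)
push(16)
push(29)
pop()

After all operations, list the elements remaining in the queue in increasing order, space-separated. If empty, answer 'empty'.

Answer: 29 33 45 66 90

Derivation:
push(13): heap contents = [13]
push(90): heap contents = [13, 90]
push(58): heap contents = [13, 58, 90]
push(66): heap contents = [13, 58, 66, 90]
pop() → 13: heap contents = [58, 66, 90]
pop() → 58: heap contents = [66, 90]
push(45): heap contents = [45, 66, 90]
push(33): heap contents = [33, 45, 66, 90]
push(16): heap contents = [16, 33, 45, 66, 90]
push(29): heap contents = [16, 29, 33, 45, 66, 90]
pop() → 16: heap contents = [29, 33, 45, 66, 90]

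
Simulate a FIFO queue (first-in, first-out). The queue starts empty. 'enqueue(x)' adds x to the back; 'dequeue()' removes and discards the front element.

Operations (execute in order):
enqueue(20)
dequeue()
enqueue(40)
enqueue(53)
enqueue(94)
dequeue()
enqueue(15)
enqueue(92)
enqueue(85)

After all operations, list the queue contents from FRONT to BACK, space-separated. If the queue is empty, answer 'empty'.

enqueue(20): [20]
dequeue(): []
enqueue(40): [40]
enqueue(53): [40, 53]
enqueue(94): [40, 53, 94]
dequeue(): [53, 94]
enqueue(15): [53, 94, 15]
enqueue(92): [53, 94, 15, 92]
enqueue(85): [53, 94, 15, 92, 85]

Answer: 53 94 15 92 85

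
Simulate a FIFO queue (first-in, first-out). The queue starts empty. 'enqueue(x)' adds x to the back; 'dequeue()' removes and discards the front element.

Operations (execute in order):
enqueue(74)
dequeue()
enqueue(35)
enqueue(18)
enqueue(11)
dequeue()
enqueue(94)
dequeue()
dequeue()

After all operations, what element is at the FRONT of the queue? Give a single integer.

enqueue(74): queue = [74]
dequeue(): queue = []
enqueue(35): queue = [35]
enqueue(18): queue = [35, 18]
enqueue(11): queue = [35, 18, 11]
dequeue(): queue = [18, 11]
enqueue(94): queue = [18, 11, 94]
dequeue(): queue = [11, 94]
dequeue(): queue = [94]

Answer: 94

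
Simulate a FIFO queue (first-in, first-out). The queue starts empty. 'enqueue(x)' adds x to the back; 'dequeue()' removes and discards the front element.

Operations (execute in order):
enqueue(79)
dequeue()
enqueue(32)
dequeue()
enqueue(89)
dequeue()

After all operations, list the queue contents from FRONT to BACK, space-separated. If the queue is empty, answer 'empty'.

enqueue(79): [79]
dequeue(): []
enqueue(32): [32]
dequeue(): []
enqueue(89): [89]
dequeue(): []

Answer: empty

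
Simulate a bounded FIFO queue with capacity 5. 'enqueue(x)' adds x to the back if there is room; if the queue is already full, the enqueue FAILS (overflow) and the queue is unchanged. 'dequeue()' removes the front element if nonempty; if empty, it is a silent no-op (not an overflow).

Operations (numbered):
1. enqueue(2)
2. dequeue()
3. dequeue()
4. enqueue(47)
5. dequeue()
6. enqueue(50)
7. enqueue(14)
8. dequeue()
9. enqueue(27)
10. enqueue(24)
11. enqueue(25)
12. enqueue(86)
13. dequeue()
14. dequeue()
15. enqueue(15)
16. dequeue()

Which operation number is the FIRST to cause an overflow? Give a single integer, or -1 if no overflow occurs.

1. enqueue(2): size=1
2. dequeue(): size=0
3. dequeue(): empty, no-op, size=0
4. enqueue(47): size=1
5. dequeue(): size=0
6. enqueue(50): size=1
7. enqueue(14): size=2
8. dequeue(): size=1
9. enqueue(27): size=2
10. enqueue(24): size=3
11. enqueue(25): size=4
12. enqueue(86): size=5
13. dequeue(): size=4
14. dequeue(): size=3
15. enqueue(15): size=4
16. dequeue(): size=3

Answer: -1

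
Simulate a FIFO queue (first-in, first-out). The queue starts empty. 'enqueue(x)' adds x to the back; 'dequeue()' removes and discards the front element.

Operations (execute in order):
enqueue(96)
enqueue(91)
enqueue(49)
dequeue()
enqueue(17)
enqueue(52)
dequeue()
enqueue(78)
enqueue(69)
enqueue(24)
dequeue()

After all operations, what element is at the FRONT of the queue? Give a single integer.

enqueue(96): queue = [96]
enqueue(91): queue = [96, 91]
enqueue(49): queue = [96, 91, 49]
dequeue(): queue = [91, 49]
enqueue(17): queue = [91, 49, 17]
enqueue(52): queue = [91, 49, 17, 52]
dequeue(): queue = [49, 17, 52]
enqueue(78): queue = [49, 17, 52, 78]
enqueue(69): queue = [49, 17, 52, 78, 69]
enqueue(24): queue = [49, 17, 52, 78, 69, 24]
dequeue(): queue = [17, 52, 78, 69, 24]

Answer: 17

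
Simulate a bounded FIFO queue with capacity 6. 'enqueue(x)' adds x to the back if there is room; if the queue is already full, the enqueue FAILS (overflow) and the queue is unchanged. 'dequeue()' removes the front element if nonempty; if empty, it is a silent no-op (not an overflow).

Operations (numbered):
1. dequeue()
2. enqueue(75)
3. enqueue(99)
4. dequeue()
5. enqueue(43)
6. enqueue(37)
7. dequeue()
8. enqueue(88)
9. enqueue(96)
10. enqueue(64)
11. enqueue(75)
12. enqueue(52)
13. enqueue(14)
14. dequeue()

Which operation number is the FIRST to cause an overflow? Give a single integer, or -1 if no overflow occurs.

Answer: 12

Derivation:
1. dequeue(): empty, no-op, size=0
2. enqueue(75): size=1
3. enqueue(99): size=2
4. dequeue(): size=1
5. enqueue(43): size=2
6. enqueue(37): size=3
7. dequeue(): size=2
8. enqueue(88): size=3
9. enqueue(96): size=4
10. enqueue(64): size=5
11. enqueue(75): size=6
12. enqueue(52): size=6=cap → OVERFLOW (fail)
13. enqueue(14): size=6=cap → OVERFLOW (fail)
14. dequeue(): size=5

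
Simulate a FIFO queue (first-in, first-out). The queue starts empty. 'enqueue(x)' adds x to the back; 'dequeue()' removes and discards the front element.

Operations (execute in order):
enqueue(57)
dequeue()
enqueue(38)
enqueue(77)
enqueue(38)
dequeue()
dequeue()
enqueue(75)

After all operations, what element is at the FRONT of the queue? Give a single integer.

Answer: 38

Derivation:
enqueue(57): queue = [57]
dequeue(): queue = []
enqueue(38): queue = [38]
enqueue(77): queue = [38, 77]
enqueue(38): queue = [38, 77, 38]
dequeue(): queue = [77, 38]
dequeue(): queue = [38]
enqueue(75): queue = [38, 75]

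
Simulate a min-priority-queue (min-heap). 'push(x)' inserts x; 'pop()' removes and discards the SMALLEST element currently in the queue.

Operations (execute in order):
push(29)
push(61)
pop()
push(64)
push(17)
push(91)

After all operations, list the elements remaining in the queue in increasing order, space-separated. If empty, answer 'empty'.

push(29): heap contents = [29]
push(61): heap contents = [29, 61]
pop() → 29: heap contents = [61]
push(64): heap contents = [61, 64]
push(17): heap contents = [17, 61, 64]
push(91): heap contents = [17, 61, 64, 91]

Answer: 17 61 64 91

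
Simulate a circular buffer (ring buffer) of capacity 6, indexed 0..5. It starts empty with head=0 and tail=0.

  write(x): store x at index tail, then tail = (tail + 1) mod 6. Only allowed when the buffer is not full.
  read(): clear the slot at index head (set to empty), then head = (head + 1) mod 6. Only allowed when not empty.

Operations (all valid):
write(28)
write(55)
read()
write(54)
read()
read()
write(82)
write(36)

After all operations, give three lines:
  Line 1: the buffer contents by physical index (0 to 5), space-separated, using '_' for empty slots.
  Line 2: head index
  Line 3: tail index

Answer: _ _ _ 82 36 _
3
5

Derivation:
write(28): buf=[28 _ _ _ _ _], head=0, tail=1, size=1
write(55): buf=[28 55 _ _ _ _], head=0, tail=2, size=2
read(): buf=[_ 55 _ _ _ _], head=1, tail=2, size=1
write(54): buf=[_ 55 54 _ _ _], head=1, tail=3, size=2
read(): buf=[_ _ 54 _ _ _], head=2, tail=3, size=1
read(): buf=[_ _ _ _ _ _], head=3, tail=3, size=0
write(82): buf=[_ _ _ 82 _ _], head=3, tail=4, size=1
write(36): buf=[_ _ _ 82 36 _], head=3, tail=5, size=2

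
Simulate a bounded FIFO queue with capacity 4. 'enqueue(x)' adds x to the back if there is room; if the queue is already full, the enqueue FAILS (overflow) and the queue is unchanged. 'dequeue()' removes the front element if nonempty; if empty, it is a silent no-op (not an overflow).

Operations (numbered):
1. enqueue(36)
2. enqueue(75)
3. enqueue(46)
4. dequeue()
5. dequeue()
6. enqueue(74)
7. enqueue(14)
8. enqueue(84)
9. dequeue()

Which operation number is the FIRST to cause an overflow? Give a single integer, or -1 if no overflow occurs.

1. enqueue(36): size=1
2. enqueue(75): size=2
3. enqueue(46): size=3
4. dequeue(): size=2
5. dequeue(): size=1
6. enqueue(74): size=2
7. enqueue(14): size=3
8. enqueue(84): size=4
9. dequeue(): size=3

Answer: -1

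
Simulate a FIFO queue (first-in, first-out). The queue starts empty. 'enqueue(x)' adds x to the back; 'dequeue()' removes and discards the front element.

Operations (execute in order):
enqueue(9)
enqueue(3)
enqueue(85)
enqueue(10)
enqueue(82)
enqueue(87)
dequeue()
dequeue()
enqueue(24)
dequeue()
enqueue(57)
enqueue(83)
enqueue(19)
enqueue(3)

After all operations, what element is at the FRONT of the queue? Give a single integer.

enqueue(9): queue = [9]
enqueue(3): queue = [9, 3]
enqueue(85): queue = [9, 3, 85]
enqueue(10): queue = [9, 3, 85, 10]
enqueue(82): queue = [9, 3, 85, 10, 82]
enqueue(87): queue = [9, 3, 85, 10, 82, 87]
dequeue(): queue = [3, 85, 10, 82, 87]
dequeue(): queue = [85, 10, 82, 87]
enqueue(24): queue = [85, 10, 82, 87, 24]
dequeue(): queue = [10, 82, 87, 24]
enqueue(57): queue = [10, 82, 87, 24, 57]
enqueue(83): queue = [10, 82, 87, 24, 57, 83]
enqueue(19): queue = [10, 82, 87, 24, 57, 83, 19]
enqueue(3): queue = [10, 82, 87, 24, 57, 83, 19, 3]

Answer: 10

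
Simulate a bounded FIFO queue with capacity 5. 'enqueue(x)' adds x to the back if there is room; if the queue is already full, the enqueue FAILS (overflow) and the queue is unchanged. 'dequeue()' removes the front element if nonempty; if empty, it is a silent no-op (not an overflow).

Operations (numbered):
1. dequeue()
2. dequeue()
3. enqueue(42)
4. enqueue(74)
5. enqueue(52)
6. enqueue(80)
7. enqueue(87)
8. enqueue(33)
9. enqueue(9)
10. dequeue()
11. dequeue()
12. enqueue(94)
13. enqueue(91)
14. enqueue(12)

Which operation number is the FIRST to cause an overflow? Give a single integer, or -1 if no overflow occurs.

1. dequeue(): empty, no-op, size=0
2. dequeue(): empty, no-op, size=0
3. enqueue(42): size=1
4. enqueue(74): size=2
5. enqueue(52): size=3
6. enqueue(80): size=4
7. enqueue(87): size=5
8. enqueue(33): size=5=cap → OVERFLOW (fail)
9. enqueue(9): size=5=cap → OVERFLOW (fail)
10. dequeue(): size=4
11. dequeue(): size=3
12. enqueue(94): size=4
13. enqueue(91): size=5
14. enqueue(12): size=5=cap → OVERFLOW (fail)

Answer: 8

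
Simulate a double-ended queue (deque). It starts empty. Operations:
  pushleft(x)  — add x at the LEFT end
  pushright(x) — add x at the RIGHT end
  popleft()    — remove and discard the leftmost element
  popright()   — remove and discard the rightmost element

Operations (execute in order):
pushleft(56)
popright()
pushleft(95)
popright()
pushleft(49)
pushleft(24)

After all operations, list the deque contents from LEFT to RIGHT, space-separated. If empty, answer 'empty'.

pushleft(56): [56]
popright(): []
pushleft(95): [95]
popright(): []
pushleft(49): [49]
pushleft(24): [24, 49]

Answer: 24 49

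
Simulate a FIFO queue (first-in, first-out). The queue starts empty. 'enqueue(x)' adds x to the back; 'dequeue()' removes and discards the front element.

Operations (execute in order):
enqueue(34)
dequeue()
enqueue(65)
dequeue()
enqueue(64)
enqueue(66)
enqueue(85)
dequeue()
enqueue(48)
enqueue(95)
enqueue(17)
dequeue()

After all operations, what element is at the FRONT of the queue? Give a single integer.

enqueue(34): queue = [34]
dequeue(): queue = []
enqueue(65): queue = [65]
dequeue(): queue = []
enqueue(64): queue = [64]
enqueue(66): queue = [64, 66]
enqueue(85): queue = [64, 66, 85]
dequeue(): queue = [66, 85]
enqueue(48): queue = [66, 85, 48]
enqueue(95): queue = [66, 85, 48, 95]
enqueue(17): queue = [66, 85, 48, 95, 17]
dequeue(): queue = [85, 48, 95, 17]

Answer: 85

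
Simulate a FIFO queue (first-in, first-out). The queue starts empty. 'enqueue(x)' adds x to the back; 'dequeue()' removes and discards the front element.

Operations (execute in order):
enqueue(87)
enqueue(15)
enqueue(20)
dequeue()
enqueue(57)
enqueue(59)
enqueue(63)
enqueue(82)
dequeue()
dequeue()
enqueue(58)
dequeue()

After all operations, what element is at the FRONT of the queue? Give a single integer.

Answer: 59

Derivation:
enqueue(87): queue = [87]
enqueue(15): queue = [87, 15]
enqueue(20): queue = [87, 15, 20]
dequeue(): queue = [15, 20]
enqueue(57): queue = [15, 20, 57]
enqueue(59): queue = [15, 20, 57, 59]
enqueue(63): queue = [15, 20, 57, 59, 63]
enqueue(82): queue = [15, 20, 57, 59, 63, 82]
dequeue(): queue = [20, 57, 59, 63, 82]
dequeue(): queue = [57, 59, 63, 82]
enqueue(58): queue = [57, 59, 63, 82, 58]
dequeue(): queue = [59, 63, 82, 58]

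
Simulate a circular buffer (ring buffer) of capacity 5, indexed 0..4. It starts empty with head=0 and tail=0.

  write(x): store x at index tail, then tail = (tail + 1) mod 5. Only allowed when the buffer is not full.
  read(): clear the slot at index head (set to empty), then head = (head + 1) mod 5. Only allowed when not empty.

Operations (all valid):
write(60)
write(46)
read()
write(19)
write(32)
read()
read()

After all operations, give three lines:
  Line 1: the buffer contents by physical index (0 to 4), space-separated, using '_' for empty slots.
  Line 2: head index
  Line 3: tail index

write(60): buf=[60 _ _ _ _], head=0, tail=1, size=1
write(46): buf=[60 46 _ _ _], head=0, tail=2, size=2
read(): buf=[_ 46 _ _ _], head=1, tail=2, size=1
write(19): buf=[_ 46 19 _ _], head=1, tail=3, size=2
write(32): buf=[_ 46 19 32 _], head=1, tail=4, size=3
read(): buf=[_ _ 19 32 _], head=2, tail=4, size=2
read(): buf=[_ _ _ 32 _], head=3, tail=4, size=1

Answer: _ _ _ 32 _
3
4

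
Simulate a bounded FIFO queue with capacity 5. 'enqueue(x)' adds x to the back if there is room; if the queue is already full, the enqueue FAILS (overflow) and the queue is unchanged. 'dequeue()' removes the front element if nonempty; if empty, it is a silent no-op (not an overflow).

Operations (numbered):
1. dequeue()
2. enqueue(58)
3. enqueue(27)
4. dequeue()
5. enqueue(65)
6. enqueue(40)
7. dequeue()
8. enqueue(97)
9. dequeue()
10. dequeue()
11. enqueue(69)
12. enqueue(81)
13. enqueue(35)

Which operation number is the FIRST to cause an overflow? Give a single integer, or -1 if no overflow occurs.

Answer: -1

Derivation:
1. dequeue(): empty, no-op, size=0
2. enqueue(58): size=1
3. enqueue(27): size=2
4. dequeue(): size=1
5. enqueue(65): size=2
6. enqueue(40): size=3
7. dequeue(): size=2
8. enqueue(97): size=3
9. dequeue(): size=2
10. dequeue(): size=1
11. enqueue(69): size=2
12. enqueue(81): size=3
13. enqueue(35): size=4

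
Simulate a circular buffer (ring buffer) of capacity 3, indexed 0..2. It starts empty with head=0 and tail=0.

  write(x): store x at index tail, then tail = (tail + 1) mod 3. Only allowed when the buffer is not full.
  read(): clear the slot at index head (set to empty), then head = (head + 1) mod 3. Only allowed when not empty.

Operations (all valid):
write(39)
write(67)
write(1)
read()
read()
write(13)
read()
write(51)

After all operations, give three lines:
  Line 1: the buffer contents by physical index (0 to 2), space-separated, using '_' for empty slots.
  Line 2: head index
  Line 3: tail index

Answer: 13 51 _
0
2

Derivation:
write(39): buf=[39 _ _], head=0, tail=1, size=1
write(67): buf=[39 67 _], head=0, tail=2, size=2
write(1): buf=[39 67 1], head=0, tail=0, size=3
read(): buf=[_ 67 1], head=1, tail=0, size=2
read(): buf=[_ _ 1], head=2, tail=0, size=1
write(13): buf=[13 _ 1], head=2, tail=1, size=2
read(): buf=[13 _ _], head=0, tail=1, size=1
write(51): buf=[13 51 _], head=0, tail=2, size=2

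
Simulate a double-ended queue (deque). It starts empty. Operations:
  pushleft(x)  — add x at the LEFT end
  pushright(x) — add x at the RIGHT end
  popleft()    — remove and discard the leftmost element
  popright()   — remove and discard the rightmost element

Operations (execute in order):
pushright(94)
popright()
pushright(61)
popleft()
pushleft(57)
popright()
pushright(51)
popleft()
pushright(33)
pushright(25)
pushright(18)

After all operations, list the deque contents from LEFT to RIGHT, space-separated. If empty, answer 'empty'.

Answer: 33 25 18

Derivation:
pushright(94): [94]
popright(): []
pushright(61): [61]
popleft(): []
pushleft(57): [57]
popright(): []
pushright(51): [51]
popleft(): []
pushright(33): [33]
pushright(25): [33, 25]
pushright(18): [33, 25, 18]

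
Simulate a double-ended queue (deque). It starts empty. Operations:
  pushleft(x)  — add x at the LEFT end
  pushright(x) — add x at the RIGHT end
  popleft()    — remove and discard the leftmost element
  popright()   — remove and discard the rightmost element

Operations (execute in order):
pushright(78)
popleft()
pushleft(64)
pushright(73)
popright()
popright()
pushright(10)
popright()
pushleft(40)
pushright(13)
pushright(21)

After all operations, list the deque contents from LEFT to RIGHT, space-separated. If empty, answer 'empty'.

pushright(78): [78]
popleft(): []
pushleft(64): [64]
pushright(73): [64, 73]
popright(): [64]
popright(): []
pushright(10): [10]
popright(): []
pushleft(40): [40]
pushright(13): [40, 13]
pushright(21): [40, 13, 21]

Answer: 40 13 21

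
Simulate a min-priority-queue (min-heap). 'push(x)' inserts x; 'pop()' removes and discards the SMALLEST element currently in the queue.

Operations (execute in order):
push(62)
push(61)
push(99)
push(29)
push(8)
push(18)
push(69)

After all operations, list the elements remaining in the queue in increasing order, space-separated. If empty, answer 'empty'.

push(62): heap contents = [62]
push(61): heap contents = [61, 62]
push(99): heap contents = [61, 62, 99]
push(29): heap contents = [29, 61, 62, 99]
push(8): heap contents = [8, 29, 61, 62, 99]
push(18): heap contents = [8, 18, 29, 61, 62, 99]
push(69): heap contents = [8, 18, 29, 61, 62, 69, 99]

Answer: 8 18 29 61 62 69 99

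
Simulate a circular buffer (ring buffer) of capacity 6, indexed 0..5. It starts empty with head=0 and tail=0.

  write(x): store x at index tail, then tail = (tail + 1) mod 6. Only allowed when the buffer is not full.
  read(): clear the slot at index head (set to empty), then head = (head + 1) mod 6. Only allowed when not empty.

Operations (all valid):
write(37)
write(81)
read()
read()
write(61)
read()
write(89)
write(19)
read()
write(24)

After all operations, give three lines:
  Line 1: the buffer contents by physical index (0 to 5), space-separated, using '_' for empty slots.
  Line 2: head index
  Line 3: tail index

Answer: _ _ _ _ 19 24
4
0

Derivation:
write(37): buf=[37 _ _ _ _ _], head=0, tail=1, size=1
write(81): buf=[37 81 _ _ _ _], head=0, tail=2, size=2
read(): buf=[_ 81 _ _ _ _], head=1, tail=2, size=1
read(): buf=[_ _ _ _ _ _], head=2, tail=2, size=0
write(61): buf=[_ _ 61 _ _ _], head=2, tail=3, size=1
read(): buf=[_ _ _ _ _ _], head=3, tail=3, size=0
write(89): buf=[_ _ _ 89 _ _], head=3, tail=4, size=1
write(19): buf=[_ _ _ 89 19 _], head=3, tail=5, size=2
read(): buf=[_ _ _ _ 19 _], head=4, tail=5, size=1
write(24): buf=[_ _ _ _ 19 24], head=4, tail=0, size=2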